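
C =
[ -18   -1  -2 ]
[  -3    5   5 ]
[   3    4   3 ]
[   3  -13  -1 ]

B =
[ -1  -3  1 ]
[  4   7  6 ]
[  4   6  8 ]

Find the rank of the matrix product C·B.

First compute CB:
[[  6,  35, -40],
 [ 43,  74,  67],
 [ 25,  37,  51],
 [-59, -106, -83]]
Now row reduce the product.
R2 ← R2 − (43/6)·R1: [0, -1061/6, 1061/3]
R3 ← R3 − (25/6)·R1: [0, -653/6, 653/3]
R4 ← R4 + (59/6)·R1: [0, 1429/6, -1429/3]
R3 ← R3 − (653/1061)·R2: [0, 0, 0]
R4 ← R4 + (1429/1061)·R2: [0, 0, 0]
2 nonzero rows, so rank(CB) = 2.

2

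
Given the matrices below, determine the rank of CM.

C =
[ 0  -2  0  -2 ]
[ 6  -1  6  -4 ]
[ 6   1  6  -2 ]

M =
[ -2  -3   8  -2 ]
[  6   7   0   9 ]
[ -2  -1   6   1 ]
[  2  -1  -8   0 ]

2

First compute CM:
[[-16, -12,  16, -18],
 [-38, -27, 116, -15],
 [-22, -15, 100,   3]]
Now row reduce the product.
R2 ← R2 − (19/8)·R1: [0, 3/2, 78, 111/4]
R3 ← R3 − (11/8)·R1: [0, 3/2, 78, 111/4]
R3 ← R3 − R2: [0, 0, 0, 0]
2 nonzero rows, so rank(CM) = 2.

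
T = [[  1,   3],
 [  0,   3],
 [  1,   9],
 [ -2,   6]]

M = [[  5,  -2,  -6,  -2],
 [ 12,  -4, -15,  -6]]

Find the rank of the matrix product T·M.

First compute TM:
[[ 41, -14, -51, -20],
 [ 36, -12, -45, -18],
 [113, -38, -141, -56],
 [ 62, -20, -78, -32]]
Now row reduce the product.
R2 ← R2 − (36/41)·R1: [0, 12/41, -9/41, -18/41]
R3 ← R3 − (113/41)·R1: [0, 24/41, -18/41, -36/41]
R4 ← R4 − (62/41)·R1: [0, 48/41, -36/41, -72/41]
R3 ← R3 − (2)·R2: [0, 0, 0, 0]
R4 ← R4 − (4)·R2: [0, 0, 0, 0]
2 nonzero rows, so rank(TM) = 2.

2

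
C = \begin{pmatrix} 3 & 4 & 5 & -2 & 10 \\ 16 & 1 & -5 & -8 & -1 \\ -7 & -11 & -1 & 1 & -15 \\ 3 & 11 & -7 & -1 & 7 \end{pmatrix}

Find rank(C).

4

Row reduce to echelon form.
R2 ← R2 − (16/3)·R1: [0, -61/3, -95/3, 8/3, -163/3]
R3 ← R3 + (7/3)·R1: [0, -5/3, 32/3, -11/3, 25/3]
R4 ← R4 − R1: [0, 7, -12, 1, -3]
R3 ← R3 − (5/61)·R2: [0, 0, 809/61, -237/61, 780/61]
R4 ← R4 + (21/61)·R2: [0, 0, -1397/61, 117/61, -1324/61]
R4 ← R4 + (1397/809)·R3: [0, 0, 0, -3876/809, 304/809]
Echelon form has 4 nonzero rows, so rank(C) = 4.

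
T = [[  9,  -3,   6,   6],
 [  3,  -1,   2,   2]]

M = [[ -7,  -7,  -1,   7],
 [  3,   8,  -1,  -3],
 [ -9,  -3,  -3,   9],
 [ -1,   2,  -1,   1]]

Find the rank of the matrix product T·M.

1

First compute TM:
[[-132, -93, -30, 132],
 [-44, -31, -10,  44]]
Now row reduce the product.
R2 ← R2 − (1/3)·R1: [0, 0, 0, 0]
1 nonzero row, so rank(TM) = 1.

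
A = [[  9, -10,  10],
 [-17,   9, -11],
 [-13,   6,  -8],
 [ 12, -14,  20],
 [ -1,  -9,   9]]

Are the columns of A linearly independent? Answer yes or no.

yes

Row reduce A to echelon form.
R2 ← R2 + (17/9)·R1: [0, -89/9, 71/9]
R3 ← R3 + (13/9)·R1: [0, -76/9, 58/9]
R4 ← R4 − (4/3)·R1: [0, -2/3, 20/3]
R5 ← R5 + (1/9)·R1: [0, -91/9, 91/9]
R3 ← R3 − (76/89)·R2: [0, 0, -26/89]
R4 ← R4 − (6/89)·R2: [0, 0, 546/89]
R5 ← R5 − (91/89)·R2: [0, 0, 182/89]
R4 ← R4 + (21)·R3: [0, 0, 0]
R5 ← R5 + (7)·R3: [0, 0, 0]
3 pivots among 3 columns.
Every column is a pivot column, so the columns are linearly independent.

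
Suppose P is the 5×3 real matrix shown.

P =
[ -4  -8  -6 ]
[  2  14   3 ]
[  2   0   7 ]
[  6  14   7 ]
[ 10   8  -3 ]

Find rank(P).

3

Row reduce to echelon form.
R2 ← R2 + (1/2)·R1: [0, 10, 0]
R3 ← R3 + (1/2)·R1: [0, -4, 4]
R4 ← R4 + (3/2)·R1: [0, 2, -2]
R5 ← R5 + (5/2)·R1: [0, -12, -18]
R3 ← R3 + (2/5)·R2: [0, 0, 4]
R4 ← R4 − (1/5)·R2: [0, 0, -2]
R5 ← R5 + (6/5)·R2: [0, 0, -18]
R4 ← R4 + (1/2)·R3: [0, 0, 0]
R5 ← R5 + (9/2)·R3: [0, 0, 0]
Echelon form has 3 nonzero rows, so rank(P) = 3.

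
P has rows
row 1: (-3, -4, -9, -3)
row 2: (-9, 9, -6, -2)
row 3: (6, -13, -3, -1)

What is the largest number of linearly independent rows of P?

Row reduce to echelon form.
R2 ← R2 − (3)·R1: [0, 21, 21, 7]
R3 ← R3 + (2)·R1: [0, -21, -21, -7]
R3 ← R3 + R2: [0, 0, 0, 0]
Echelon form has 2 nonzero rows, so rank(P) = 2.
The rank gives the maximum number of linearly independent rows: 2.

2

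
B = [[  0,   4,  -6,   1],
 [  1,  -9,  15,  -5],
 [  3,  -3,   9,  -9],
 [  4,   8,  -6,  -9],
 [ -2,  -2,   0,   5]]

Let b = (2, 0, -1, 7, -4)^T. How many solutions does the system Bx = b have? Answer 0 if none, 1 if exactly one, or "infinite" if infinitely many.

Row reduce the augmented matrix [B | b].
Swap R1 ↔ R2
R3 ← R3 − (3)·R1: [0, 24, -36, 6, -1]
R4 ← R4 − (4)·R1: [0, 44, -66, 11, 7]
R5 ← R5 + (2)·R1: [0, -20, 30, -5, -4]
R3 ← R3 − (6)·R2: [0, 0, 0, 0, -13]
R4 ← R4 − (11)·R2: [0, 0, 0, 0, -15]
R5 ← R5 + (5)·R2: [0, 0, 0, 0, 6]
R4 ← R4 − (15/13)·R3: [0, 0, 0, 0, 0]
R5 ← R5 + (6/13)·R3: [0, 0, 0, 0, 0]
The echelon form has 3 nonzero rows; the last pivot sits in the augmented column, so rank(B) = 2 but rank([B|b]) = 3.
Since the ranks differ, the system is inconsistent.
It has no solutions.

0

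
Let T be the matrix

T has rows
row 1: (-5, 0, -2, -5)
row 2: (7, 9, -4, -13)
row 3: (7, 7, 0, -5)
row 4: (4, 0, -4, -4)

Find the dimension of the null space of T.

1

Row reduce to echelon form.
R2 ← R2 + (7/5)·R1: [0, 9, -34/5, -20]
R3 ← R3 + (7/5)·R1: [0, 7, -14/5, -12]
R4 ← R4 + (4/5)·R1: [0, 0, -28/5, -8]
R3 ← R3 − (7/9)·R2: [0, 0, 112/45, 32/9]
R4 ← R4 + (9/4)·R3: [0, 0, 0, 0]
3 nonzero rows, so rank(T) = 3.
T has 4 columns; by rank–nullity, nullity = 4 − 3 = 1.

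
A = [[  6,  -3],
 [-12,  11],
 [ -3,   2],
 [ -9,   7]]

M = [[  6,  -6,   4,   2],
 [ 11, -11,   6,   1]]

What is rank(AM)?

2

First compute AM:
[[  3,  -3,   6,   9],
 [ 49, -49,  18, -13],
 [  4,  -4,   0,  -4],
 [ 23, -23,   6, -11]]
Now row reduce the product.
R2 ← R2 − (49/3)·R1: [0, 0, -80, -160]
R3 ← R3 − (4/3)·R1: [0, 0, -8, -16]
R4 ← R4 − (23/3)·R1: [0, 0, -40, -80]
R3 ← R3 − (1/10)·R2: [0, 0, 0, 0]
R4 ← R4 − (1/2)·R2: [0, 0, 0, 0]
2 nonzero rows, so rank(AM) = 2.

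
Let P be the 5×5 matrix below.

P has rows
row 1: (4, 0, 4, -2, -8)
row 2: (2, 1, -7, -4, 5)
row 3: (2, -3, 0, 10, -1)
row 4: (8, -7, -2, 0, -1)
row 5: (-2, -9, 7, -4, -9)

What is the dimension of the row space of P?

5

Row reduce to echelon form.
R2 ← R2 − (1/2)·R1: [0, 1, -9, -3, 9]
R3 ← R3 − (1/2)·R1: [0, -3, -2, 11, 3]
R4 ← R4 − (2)·R1: [0, -7, -10, 4, 15]
R5 ← R5 + (1/2)·R1: [0, -9, 9, -5, -13]
R3 ← R3 + (3)·R2: [0, 0, -29, 2, 30]
R4 ← R4 + (7)·R2: [0, 0, -73, -17, 78]
R5 ← R5 + (9)·R2: [0, 0, -72, -32, 68]
R4 ← R4 − (73/29)·R3: [0, 0, 0, -639/29, 72/29]
R5 ← R5 − (72/29)·R3: [0, 0, 0, -1072/29, -188/29]
R5 ← R5 − (1072/639)·R4: [0, 0, 0, 0, -756/71]
Echelon form has 5 nonzero rows, so rank(P) = 5.
The row space has dimension equal to the rank: 5.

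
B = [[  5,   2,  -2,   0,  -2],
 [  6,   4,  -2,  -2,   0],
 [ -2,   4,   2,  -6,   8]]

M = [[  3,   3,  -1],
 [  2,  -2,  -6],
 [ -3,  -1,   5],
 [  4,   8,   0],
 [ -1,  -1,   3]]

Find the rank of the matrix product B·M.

2

First compute BM:
[[ 27,  15, -33],
 [ 24,  -4, -40],
 [-36, -72,  12]]
Now row reduce the product.
R2 ← R2 − (8/9)·R1: [0, -52/3, -32/3]
R3 ← R3 + (4/3)·R1: [0, -52, -32]
R3 ← R3 − (3)·R2: [0, 0, 0]
2 nonzero rows, so rank(BM) = 2.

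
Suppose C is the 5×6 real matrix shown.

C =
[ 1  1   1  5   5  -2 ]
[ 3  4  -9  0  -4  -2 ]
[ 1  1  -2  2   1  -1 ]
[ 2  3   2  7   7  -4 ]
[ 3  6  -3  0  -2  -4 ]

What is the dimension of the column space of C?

Row reduce to echelon form.
R2 ← R2 − (3)·R1: [0, 1, -12, -15, -19, 4]
R3 ← R3 − R1: [0, 0, -3, -3, -4, 1]
R4 ← R4 − (2)·R1: [0, 1, 0, -3, -3, 0]
R5 ← R5 − (3)·R1: [0, 3, -6, -15, -17, 2]
R4 ← R4 − R2: [0, 0, 12, 12, 16, -4]
R5 ← R5 − (3)·R2: [0, 0, 30, 30, 40, -10]
R4 ← R4 + (4)·R3: [0, 0, 0, 0, 0, 0]
R5 ← R5 + (10)·R3: [0, 0, 0, 0, 0, 0]
Echelon form has 3 nonzero rows, so rank(C) = 3.
The column space has dimension equal to the rank: 3.

3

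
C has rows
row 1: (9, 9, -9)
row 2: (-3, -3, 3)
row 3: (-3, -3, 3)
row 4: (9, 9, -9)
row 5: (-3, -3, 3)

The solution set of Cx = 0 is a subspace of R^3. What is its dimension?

2

Row reduce to echelon form.
R2 ← R2 + (1/3)·R1: [0, 0, 0]
R3 ← R3 + (1/3)·R1: [0, 0, 0]
R4 ← R4 − R1: [0, 0, 0]
R5 ← R5 + (1/3)·R1: [0, 0, 0]
1 nonzero row, so rank(C) = 1.
C has 3 columns; by rank–nullity, nullity = 3 − 1 = 2.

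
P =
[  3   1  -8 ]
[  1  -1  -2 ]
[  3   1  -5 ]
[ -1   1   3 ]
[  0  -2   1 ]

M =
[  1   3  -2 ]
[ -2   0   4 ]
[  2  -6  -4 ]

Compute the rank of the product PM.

First compute PM:
[[-15,  57,  30],
 [ -1,  15,   2],
 [ -9,  39,  18],
 [  3, -21,  -6],
 [  6,  -6, -12]]
Now row reduce the product.
R2 ← R2 − (1/15)·R1: [0, 56/5, 0]
R3 ← R3 − (3/5)·R1: [0, 24/5, 0]
R4 ← R4 + (1/5)·R1: [0, -48/5, 0]
R5 ← R5 + (2/5)·R1: [0, 84/5, 0]
R3 ← R3 − (3/7)·R2: [0, 0, 0]
R4 ← R4 + (6/7)·R2: [0, 0, 0]
R5 ← R5 − (3/2)·R2: [0, 0, 0]
2 nonzero rows, so rank(PM) = 2.

2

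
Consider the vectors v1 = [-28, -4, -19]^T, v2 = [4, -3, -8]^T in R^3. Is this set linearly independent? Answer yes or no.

yes

Form the matrix with these vectors as rows and row reduce.
R2 ← R2 + (1/7)·R1: [0, -25/7, -75/7]
2 nonzero rows, so the 2 vectors span a space of dimension 2.
Since 2 = 2, the vectors are linearly independent.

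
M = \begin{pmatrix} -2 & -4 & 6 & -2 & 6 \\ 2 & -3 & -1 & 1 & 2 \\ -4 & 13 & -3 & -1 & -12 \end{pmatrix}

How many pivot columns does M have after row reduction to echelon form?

Row reduce to echelon form.
R2 ← R2 + R1: [0, -7, 5, -1, 8]
R3 ← R3 − (2)·R1: [0, 21, -15, 3, -24]
R3 ← R3 + (3)·R2: [0, 0, 0, 0, 0]
Echelon form has 2 nonzero rows, so rank(M) = 2.
Each nonzero row contributes one pivot column: 2 pivot columns.

2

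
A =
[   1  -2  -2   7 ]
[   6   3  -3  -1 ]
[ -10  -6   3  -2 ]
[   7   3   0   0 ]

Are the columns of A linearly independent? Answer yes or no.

Row reduce A to echelon form.
R2 ← R2 − (6)·R1: [0, 15, 9, -43]
R3 ← R3 + (10)·R1: [0, -26, -17, 68]
R4 ← R4 − (7)·R1: [0, 17, 14, -49]
R3 ← R3 + (26/15)·R2: [0, 0, -7/5, -98/15]
R4 ← R4 − (17/15)·R2: [0, 0, 19/5, -4/15]
R4 ← R4 + (19/7)·R3: [0, 0, 0, -18]
4 pivots among 4 columns.
Every column is a pivot column, so the columns are linearly independent.

yes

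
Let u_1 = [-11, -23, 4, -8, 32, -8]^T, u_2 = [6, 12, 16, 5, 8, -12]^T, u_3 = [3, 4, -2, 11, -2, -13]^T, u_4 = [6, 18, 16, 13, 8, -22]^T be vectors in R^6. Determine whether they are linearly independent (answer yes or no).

yes

Form the matrix with these vectors as rows and row reduce.
R2 ← R2 + (6/11)·R1: [0, -6/11, 200/11, 7/11, 280/11, -180/11]
R3 ← R3 + (3/11)·R1: [0, -25/11, -10/11, 97/11, 74/11, -167/11]
R4 ← R4 + (6/11)·R1: [0, 60/11, 200/11, 95/11, 280/11, -290/11]
R3 ← R3 − (25/6)·R2: [0, 0, -230/3, 37/6, -298/3, 53]
R4 ← R4 + (10)·R2: [0, 0, 200, 15, 280, -190]
R4 ← R4 + (60/23)·R3: [0, 0, 0, 715/23, 480/23, -1190/23]
4 nonzero rows, so the 4 vectors span a space of dimension 4.
Since 4 = 4, the vectors are linearly independent.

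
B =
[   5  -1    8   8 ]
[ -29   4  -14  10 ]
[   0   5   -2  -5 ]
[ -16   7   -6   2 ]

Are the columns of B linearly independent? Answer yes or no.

Row reduce B to echelon form.
R2 ← R2 + (29/5)·R1: [0, -9/5, 162/5, 282/5]
R4 ← R4 + (16/5)·R1: [0, 19/5, 98/5, 138/5]
R3 ← R3 + (25/9)·R2: [0, 0, 88, 455/3]
R4 ← R4 + (19/9)·R2: [0, 0, 88, 440/3]
R4 ← R4 − R3: [0, 0, 0, -5]
4 pivots among 4 columns.
Every column is a pivot column, so the columns are linearly independent.

yes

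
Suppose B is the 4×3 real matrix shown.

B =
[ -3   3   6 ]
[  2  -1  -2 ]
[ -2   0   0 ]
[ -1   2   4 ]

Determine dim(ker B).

Row reduce to echelon form.
R2 ← R2 + (2/3)·R1: [0, 1, 2]
R3 ← R3 − (2/3)·R1: [0, -2, -4]
R4 ← R4 − (1/3)·R1: [0, 1, 2]
R3 ← R3 + (2)·R2: [0, 0, 0]
R4 ← R4 − R2: [0, 0, 0]
2 nonzero rows, so rank(B) = 2.
B has 3 columns; by rank–nullity, nullity = 3 − 2 = 1.

1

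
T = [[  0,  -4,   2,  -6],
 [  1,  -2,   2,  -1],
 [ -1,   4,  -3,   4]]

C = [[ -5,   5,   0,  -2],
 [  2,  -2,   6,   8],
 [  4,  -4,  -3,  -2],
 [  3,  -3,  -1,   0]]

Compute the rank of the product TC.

2

First compute TC:
[[-18,  18, -24, -36],
 [ -4,   4, -17, -22],
 [ 13, -13,  29,  40]]
Now row reduce the product.
R2 ← R2 − (2/9)·R1: [0, 0, -35/3, -14]
R3 ← R3 + (13/18)·R1: [0, 0, 35/3, 14]
R3 ← R3 + R2: [0, 0, 0, 0]
2 nonzero rows, so rank(TC) = 2.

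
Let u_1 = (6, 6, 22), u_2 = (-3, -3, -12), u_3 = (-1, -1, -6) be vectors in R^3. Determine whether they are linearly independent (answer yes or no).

Form the matrix with these vectors as rows and row reduce.
R2 ← R2 + (1/2)·R1: [0, 0, -1]
R3 ← R3 + (1/6)·R1: [0, 0, -7/3]
R3 ← R3 − (7/3)·R2: [0, 0, 0]
2 nonzero rows, so the 3 vectors span a space of dimension 2.
Since 2 < 3, the vectors are linearly dependent.

no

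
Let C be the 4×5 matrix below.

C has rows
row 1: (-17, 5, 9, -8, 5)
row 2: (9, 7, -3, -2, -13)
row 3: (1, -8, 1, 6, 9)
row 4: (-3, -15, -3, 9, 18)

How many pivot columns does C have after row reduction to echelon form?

4

Row reduce to echelon form.
R2 ← R2 + (9/17)·R1: [0, 164/17, 30/17, -106/17, -176/17]
R3 ← R3 + (1/17)·R1: [0, -131/17, 26/17, 94/17, 158/17]
R4 ← R4 − (3/17)·R1: [0, -270/17, -78/17, 177/17, 291/17]
R3 ← R3 + (131/164)·R2: [0, 0, 241/82, 45/82, 42/41]
R4 ← R4 + (135/82)·R2: [0, 0, -69/41, 6/41, 3/41]
R4 ← R4 + (138/241)·R3: [0, 0, 0, 111/241, 159/241]
Echelon form has 4 nonzero rows, so rank(C) = 4.
Each nonzero row contributes one pivot column: 4 pivot columns.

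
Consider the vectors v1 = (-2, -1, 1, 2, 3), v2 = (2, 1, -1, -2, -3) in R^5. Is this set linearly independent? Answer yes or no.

no

Form the matrix with these vectors as rows and row reduce.
R2 ← R2 + R1: [0, 0, 0, 0, 0]
1 nonzero row, so the 2 vectors span a space of dimension 1.
Since 1 < 2, the vectors are linearly dependent.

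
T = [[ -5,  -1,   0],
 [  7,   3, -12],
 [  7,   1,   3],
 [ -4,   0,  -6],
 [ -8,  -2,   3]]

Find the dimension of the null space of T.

Row reduce to echelon form.
R2 ← R2 + (7/5)·R1: [0, 8/5, -12]
R3 ← R3 + (7/5)·R1: [0, -2/5, 3]
R4 ← R4 − (4/5)·R1: [0, 4/5, -6]
R5 ← R5 − (8/5)·R1: [0, -2/5, 3]
R3 ← R3 + (1/4)·R2: [0, 0, 0]
R4 ← R4 − (1/2)·R2: [0, 0, 0]
R5 ← R5 + (1/4)·R2: [0, 0, 0]
2 nonzero rows, so rank(T) = 2.
T has 3 columns; by rank–nullity, nullity = 3 − 2 = 1.

1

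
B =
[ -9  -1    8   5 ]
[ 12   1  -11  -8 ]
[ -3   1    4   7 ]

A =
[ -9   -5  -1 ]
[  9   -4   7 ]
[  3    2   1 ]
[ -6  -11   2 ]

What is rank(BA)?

First compute BA:
[[ 66,  10,  20],
 [-84,   2, -32],
 [  6, -58,  28]]
Now row reduce the product.
R2 ← R2 + (14/11)·R1: [0, 162/11, -72/11]
R3 ← R3 − (1/11)·R1: [0, -648/11, 288/11]
R3 ← R3 + (4)·R2: [0, 0, 0]
2 nonzero rows, so rank(BA) = 2.

2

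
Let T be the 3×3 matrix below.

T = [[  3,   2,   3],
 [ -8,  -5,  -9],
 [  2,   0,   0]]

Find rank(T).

Row reduce to echelon form.
R2 ← R2 + (8/3)·R1: [0, 1/3, -1]
R3 ← R3 − (2/3)·R1: [0, -4/3, -2]
R3 ← R3 + (4)·R2: [0, 0, -6]
Echelon form has 3 nonzero rows, so rank(T) = 3.

3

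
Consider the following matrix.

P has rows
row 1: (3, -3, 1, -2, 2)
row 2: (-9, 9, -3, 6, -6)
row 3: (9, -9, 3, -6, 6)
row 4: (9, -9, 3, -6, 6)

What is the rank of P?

Row reduce to echelon form.
R2 ← R2 + (3)·R1: [0, 0, 0, 0, 0]
R3 ← R3 − (3)·R1: [0, 0, 0, 0, 0]
R4 ← R4 − (3)·R1: [0, 0, 0, 0, 0]
Echelon form has 1 nonzero row, so rank(P) = 1.

1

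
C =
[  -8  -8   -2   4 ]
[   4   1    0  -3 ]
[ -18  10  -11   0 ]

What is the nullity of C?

1

Row reduce to echelon form.
R2 ← R2 + (1/2)·R1: [0, -3, -1, -1]
R3 ← R3 − (9/4)·R1: [0, 28, -13/2, -9]
R3 ← R3 + (28/3)·R2: [0, 0, -95/6, -55/3]
3 nonzero rows, so rank(C) = 3.
C has 4 columns; by rank–nullity, nullity = 4 − 3 = 1.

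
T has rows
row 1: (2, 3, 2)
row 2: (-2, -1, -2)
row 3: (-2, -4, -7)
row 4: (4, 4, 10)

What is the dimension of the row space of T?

Row reduce to echelon form.
R2 ← R2 + R1: [0, 2, 0]
R3 ← R3 + R1: [0, -1, -5]
R4 ← R4 − (2)·R1: [0, -2, 6]
R3 ← R3 + (1/2)·R2: [0, 0, -5]
R4 ← R4 + R2: [0, 0, 6]
R4 ← R4 + (6/5)·R3: [0, 0, 0]
Echelon form has 3 nonzero rows, so rank(T) = 3.
The row space has dimension equal to the rank: 3.

3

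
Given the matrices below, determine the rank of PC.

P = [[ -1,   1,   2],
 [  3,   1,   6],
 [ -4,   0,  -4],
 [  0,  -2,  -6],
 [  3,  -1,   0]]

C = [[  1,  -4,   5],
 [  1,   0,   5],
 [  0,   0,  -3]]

2

First compute PC:
[[  0,   4,  -6],
 [  4, -12,   2],
 [ -4,  16,  -8],
 [ -2,   0,   8],
 [  2, -12,  10]]
Now row reduce the product.
Swap R1 ↔ R2
R3 ← R3 + R1: [0, 4, -6]
R4 ← R4 + (1/2)·R1: [0, -6, 9]
R5 ← R5 − (1/2)·R1: [0, -6, 9]
R3 ← R3 − R2: [0, 0, 0]
R4 ← R4 + (3/2)·R2: [0, 0, 0]
R5 ← R5 + (3/2)·R2: [0, 0, 0]
2 nonzero rows, so rank(PC) = 2.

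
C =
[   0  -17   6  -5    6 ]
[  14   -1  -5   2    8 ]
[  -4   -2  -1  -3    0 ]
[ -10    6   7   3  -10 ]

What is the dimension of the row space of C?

Row reduce to echelon form.
Swap R1 ↔ R2
R3 ← R3 + (2/7)·R1: [0, -16/7, -17/7, -17/7, 16/7]
R4 ← R4 + (5/7)·R1: [0, 37/7, 24/7, 31/7, -30/7]
R3 ← R3 − (16/119)·R2: [0, 0, -55/17, -209/119, 176/119]
R4 ← R4 + (37/119)·R2: [0, 0, 90/17, 342/119, -288/119]
R4 ← R4 + (18/11)·R3: [0, 0, 0, 0, 0]
Echelon form has 3 nonzero rows, so rank(C) = 3.
The row space has dimension equal to the rank: 3.

3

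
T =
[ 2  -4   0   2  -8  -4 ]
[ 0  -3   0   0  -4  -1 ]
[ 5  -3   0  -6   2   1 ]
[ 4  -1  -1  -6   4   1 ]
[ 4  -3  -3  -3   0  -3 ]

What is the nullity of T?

Row reduce to echelon form.
R3 ← R3 − (5/2)·R1: [0, 7, 0, -11, 22, 11]
R4 ← R4 − (2)·R1: [0, 7, -1, -10, 20, 9]
R5 ← R5 − (2)·R1: [0, 5, -3, -7, 16, 5]
R3 ← R3 + (7/3)·R2: [0, 0, 0, -11, 38/3, 26/3]
R4 ← R4 + (7/3)·R2: [0, 0, -1, -10, 32/3, 20/3]
R5 ← R5 + (5/3)·R2: [0, 0, -3, -7, 28/3, 10/3]
Swap R3 ↔ R4
R5 ← R5 − (3)·R3: [0, 0, 0, 23, -68/3, -50/3]
R5 ← R5 + (23/11)·R4: [0, 0, 0, 0, 42/11, 16/11]
5 nonzero rows, so rank(T) = 5.
T has 6 columns; by rank–nullity, nullity = 6 − 5 = 1.

1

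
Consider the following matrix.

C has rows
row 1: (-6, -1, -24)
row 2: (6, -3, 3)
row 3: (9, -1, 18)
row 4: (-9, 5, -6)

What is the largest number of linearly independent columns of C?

3

Row reduce to echelon form.
R2 ← R2 + R1: [0, -4, -21]
R3 ← R3 + (3/2)·R1: [0, -5/2, -18]
R4 ← R4 − (3/2)·R1: [0, 13/2, 30]
R3 ← R3 − (5/8)·R2: [0, 0, -39/8]
R4 ← R4 + (13/8)·R2: [0, 0, -33/8]
R4 ← R4 − (11/13)·R3: [0, 0, 0]
Echelon form has 3 nonzero rows, so rank(C) = 3.
The rank gives the maximum number of linearly independent columns: 3.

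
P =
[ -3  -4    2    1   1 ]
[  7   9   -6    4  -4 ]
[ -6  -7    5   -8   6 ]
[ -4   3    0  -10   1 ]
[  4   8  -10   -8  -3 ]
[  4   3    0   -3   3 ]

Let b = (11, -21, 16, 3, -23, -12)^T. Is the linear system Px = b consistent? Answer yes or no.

yes

Row reduce the augmented matrix [P | b].
R2 ← R2 + (7/3)·R1: [0, -1/3, -4/3, 19/3, -5/3, 14/3]
R3 ← R3 − (2)·R1: [0, 1, 1, -10, 4, -6]
R4 ← R4 − (4/3)·R1: [0, 25/3, -8/3, -34/3, -1/3, -35/3]
R5 ← R5 + (4/3)·R1: [0, 8/3, -22/3, -20/3, -5/3, -25/3]
R6 ← R6 + (4/3)·R1: [0, -7/3, 8/3, -5/3, 13/3, 8/3]
R3 ← R3 + (3)·R2: [0, 0, -3, 9, -1, 8]
R4 ← R4 + (25)·R2: [0, 0, -36, 147, -42, 105]
R5 ← R5 + (8)·R2: [0, 0, -18, 44, -15, 29]
R6 ← R6 − (7)·R2: [0, 0, 12, -46, 16, -30]
R4 ← R4 − (12)·R3: [0, 0, 0, 39, -30, 9]
R5 ← R5 − (6)·R3: [0, 0, 0, -10, -9, -19]
R6 ← R6 + (4)·R3: [0, 0, 0, -10, 12, 2]
R5 ← R5 + (10/39)·R4: [0, 0, 0, 0, -217/13, -217/13]
R6 ← R6 + (10/39)·R4: [0, 0, 0, 0, 56/13, 56/13]
R6 ← R6 + (8/31)·R5: [0, 0, 0, 0, 0, 0]
The echelon form has 5 nonzero rows, and every pivot lies in the first 5 columns, so rank(P) = rank([P|b]) = 5.
The system is consistent.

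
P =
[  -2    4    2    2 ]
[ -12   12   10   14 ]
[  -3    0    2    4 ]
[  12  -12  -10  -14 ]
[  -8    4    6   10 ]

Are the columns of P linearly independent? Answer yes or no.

no

Row reduce P to echelon form.
R2 ← R2 − (6)·R1: [0, -12, -2, 2]
R3 ← R3 − (3/2)·R1: [0, -6, -1, 1]
R4 ← R4 + (6)·R1: [0, 12, 2, -2]
R5 ← R5 − (4)·R1: [0, -12, -2, 2]
R3 ← R3 − (1/2)·R2: [0, 0, 0, 0]
R4 ← R4 + R2: [0, 0, 0, 0]
R5 ← R5 − R2: [0, 0, 0, 0]
2 pivots among 4 columns.
Only 2 < 4 pivot columns, so the columns are linearly dependent.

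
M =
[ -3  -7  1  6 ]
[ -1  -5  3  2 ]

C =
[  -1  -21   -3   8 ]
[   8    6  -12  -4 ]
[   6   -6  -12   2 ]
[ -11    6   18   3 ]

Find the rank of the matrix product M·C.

2

First compute MC:
[[-113,  51, 189,  24],
 [-43, -15,  63,  24]]
Now row reduce the product.
R2 ← R2 − (43/113)·R1: [0, -3888/113, -1008/113, 1680/113]
2 nonzero rows, so rank(MC) = 2.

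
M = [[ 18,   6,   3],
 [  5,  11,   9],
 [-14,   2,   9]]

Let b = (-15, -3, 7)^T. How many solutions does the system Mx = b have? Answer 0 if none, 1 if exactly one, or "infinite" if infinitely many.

Row reduce the augmented matrix [M | b].
R2 ← R2 − (5/18)·R1: [0, 28/3, 49/6, 7/6]
R3 ← R3 + (7/9)·R1: [0, 20/3, 34/3, -14/3]
R3 ← R3 − (5/7)·R2: [0, 0, 11/2, -11/2]
The echelon form has 3 nonzero rows, and every pivot lies in the first 3 columns, so rank(M) = rank([M|b]) = 3.
The system is consistent.
rank = 3 = number of unknowns, so the solution is unique.

1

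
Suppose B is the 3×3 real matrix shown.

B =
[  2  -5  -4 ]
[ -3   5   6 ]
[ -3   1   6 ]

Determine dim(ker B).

Row reduce to echelon form.
R2 ← R2 + (3/2)·R1: [0, -5/2, 0]
R3 ← R3 + (3/2)·R1: [0, -13/2, 0]
R3 ← R3 − (13/5)·R2: [0, 0, 0]
2 nonzero rows, so rank(B) = 2.
B has 3 columns; by rank–nullity, nullity = 3 − 2 = 1.

1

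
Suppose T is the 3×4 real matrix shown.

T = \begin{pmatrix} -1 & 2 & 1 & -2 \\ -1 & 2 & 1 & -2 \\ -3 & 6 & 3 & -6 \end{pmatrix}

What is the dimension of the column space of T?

1

Row reduce to echelon form.
R2 ← R2 − R1: [0, 0, 0, 0]
R3 ← R3 − (3)·R1: [0, 0, 0, 0]
Echelon form has 1 nonzero row, so rank(T) = 1.
The column space has dimension equal to the rank: 1.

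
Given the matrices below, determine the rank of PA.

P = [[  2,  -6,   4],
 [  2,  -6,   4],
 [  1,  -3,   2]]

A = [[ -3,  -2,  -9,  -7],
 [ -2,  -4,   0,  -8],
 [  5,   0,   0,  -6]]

First compute PA:
[[ 26,  20, -18,  10],
 [ 26,  20, -18,  10],
 [ 13,  10,  -9,   5]]
Now row reduce the product.
R2 ← R2 − R1: [0, 0, 0, 0]
R3 ← R3 − (1/2)·R1: [0, 0, 0, 0]
1 nonzero row, so rank(PA) = 1.

1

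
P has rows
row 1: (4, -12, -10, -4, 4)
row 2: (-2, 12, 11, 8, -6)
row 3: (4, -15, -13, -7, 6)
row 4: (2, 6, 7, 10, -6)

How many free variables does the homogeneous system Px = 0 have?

Row reduce to echelon form.
R2 ← R2 + (1/2)·R1: [0, 6, 6, 6, -4]
R3 ← R3 − R1: [0, -3, -3, -3, 2]
R4 ← R4 − (1/2)·R1: [0, 12, 12, 12, -8]
R3 ← R3 + (1/2)·R2: [0, 0, 0, 0, 0]
R4 ← R4 − (2)·R2: [0, 0, 0, 0, 0]
2 nonzero rows, so rank(P) = 2.
P has 5 columns; by rank–nullity, nullity = 5 − 2 = 3.

3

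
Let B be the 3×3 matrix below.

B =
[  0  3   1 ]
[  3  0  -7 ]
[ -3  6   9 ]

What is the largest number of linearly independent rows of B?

Row reduce to echelon form.
Swap R1 ↔ R2
R3 ← R3 + R1: [0, 6, 2]
R3 ← R3 − (2)·R2: [0, 0, 0]
Echelon form has 2 nonzero rows, so rank(B) = 2.
The rank gives the maximum number of linearly independent rows: 2.

2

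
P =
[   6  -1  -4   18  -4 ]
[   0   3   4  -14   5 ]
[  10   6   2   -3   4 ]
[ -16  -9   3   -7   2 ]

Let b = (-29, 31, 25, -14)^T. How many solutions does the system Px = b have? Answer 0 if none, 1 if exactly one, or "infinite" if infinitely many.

infinite

Row reduce the augmented matrix [P | b].
R3 ← R3 − (5/3)·R1: [0, 23/3, 26/3, -33, 32/3, 220/3]
R4 ← R4 + (8/3)·R1: [0, -35/3, -23/3, 41, -26/3, -274/3]
R3 ← R3 − (23/9)·R2: [0, 0, -14/9, 25/9, -19/9, -53/9]
R4 ← R4 + (35/9)·R2: [0, 0, 71/9, -121/9, 97/9, 263/9]
R4 ← R4 + (71/14)·R3: [0, 0, 0, 9/14, 1/14, -9/14]
The echelon form has 4 nonzero rows, and every pivot lies in the first 5 columns, so rank(P) = rank([P|b]) = 4.
The system is consistent.
rank = 4 < 5 unknowns, so there are infinitely many solutions.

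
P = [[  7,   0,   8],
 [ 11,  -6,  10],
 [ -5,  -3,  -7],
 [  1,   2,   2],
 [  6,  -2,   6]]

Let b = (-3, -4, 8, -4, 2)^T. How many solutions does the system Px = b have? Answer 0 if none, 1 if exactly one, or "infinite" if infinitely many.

Row reduce the augmented matrix [P | b].
R2 ← R2 − (11/7)·R1: [0, -6, -18/7, 5/7]
R3 ← R3 + (5/7)·R1: [0, -3, -9/7, 41/7]
R4 ← R4 − (1/7)·R1: [0, 2, 6/7, -25/7]
R5 ← R5 − (6/7)·R1: [0, -2, -6/7, 32/7]
R3 ← R3 − (1/2)·R2: [0, 0, 0, 11/2]
R4 ← R4 + (1/3)·R2: [0, 0, 0, -10/3]
R5 ← R5 − (1/3)·R2: [0, 0, 0, 13/3]
R4 ← R4 + (20/33)·R3: [0, 0, 0, 0]
R5 ← R5 − (26/33)·R3: [0, 0, 0, 0]
The echelon form has 3 nonzero rows; the last pivot sits in the augmented column, so rank(P) = 2 but rank([P|b]) = 3.
Since the ranks differ, the system is inconsistent.
It has no solutions.

0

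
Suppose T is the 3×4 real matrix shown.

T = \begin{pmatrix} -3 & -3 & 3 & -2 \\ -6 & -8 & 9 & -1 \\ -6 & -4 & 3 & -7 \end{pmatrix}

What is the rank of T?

Row reduce to echelon form.
R2 ← R2 − (2)·R1: [0, -2, 3, 3]
R3 ← R3 − (2)·R1: [0, 2, -3, -3]
R3 ← R3 + R2: [0, 0, 0, 0]
Echelon form has 2 nonzero rows, so rank(T) = 2.

2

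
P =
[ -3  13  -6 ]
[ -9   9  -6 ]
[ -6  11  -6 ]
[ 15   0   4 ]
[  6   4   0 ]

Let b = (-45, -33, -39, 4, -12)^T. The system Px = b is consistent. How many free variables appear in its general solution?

1

Row reduce the augmented matrix [P | b].
R2 ← R2 − (3)·R1: [0, -30, 12, 102]
R3 ← R3 − (2)·R1: [0, -15, 6, 51]
R4 ← R4 + (5)·R1: [0, 65, -26, -221]
R5 ← R5 + (2)·R1: [0, 30, -12, -102]
R3 ← R3 − (1/2)·R2: [0, 0, 0, 0]
R4 ← R4 + (13/6)·R2: [0, 0, 0, 0]
R5 ← R5 + R2: [0, 0, 0, 0]
The echelon form has 2 nonzero rows, and every pivot lies in the first 3 columns, so rank(P) = rank([P|b]) = 2.
The system is consistent.
Free variables = (unknowns) − (rank) = 3 − 2 = 1.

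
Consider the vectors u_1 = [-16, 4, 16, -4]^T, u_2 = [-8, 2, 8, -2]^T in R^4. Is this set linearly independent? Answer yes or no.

Form the matrix with these vectors as rows and row reduce.
R2 ← R2 − (1/2)·R1: [0, 0, 0, 0]
1 nonzero row, so the 2 vectors span a space of dimension 1.
Since 1 < 2, the vectors are linearly dependent.

no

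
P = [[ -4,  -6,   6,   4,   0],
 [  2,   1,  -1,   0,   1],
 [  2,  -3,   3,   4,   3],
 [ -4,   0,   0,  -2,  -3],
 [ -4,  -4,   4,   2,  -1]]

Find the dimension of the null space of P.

Row reduce to echelon form.
R2 ← R2 + (1/2)·R1: [0, -2, 2, 2, 1]
R3 ← R3 + (1/2)·R1: [0, -6, 6, 6, 3]
R4 ← R4 − R1: [0, 6, -6, -6, -3]
R5 ← R5 − R1: [0, 2, -2, -2, -1]
R3 ← R3 − (3)·R2: [0, 0, 0, 0, 0]
R4 ← R4 + (3)·R2: [0, 0, 0, 0, 0]
R5 ← R5 + R2: [0, 0, 0, 0, 0]
2 nonzero rows, so rank(P) = 2.
P has 5 columns; by rank–nullity, nullity = 5 − 2 = 3.

3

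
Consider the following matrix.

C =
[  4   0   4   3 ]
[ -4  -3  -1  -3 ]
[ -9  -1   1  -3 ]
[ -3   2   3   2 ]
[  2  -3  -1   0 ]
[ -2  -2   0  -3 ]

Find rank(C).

Row reduce to echelon form.
R2 ← R2 + R1: [0, -3, 3, 0]
R3 ← R3 + (9/4)·R1: [0, -1, 10, 15/4]
R4 ← R4 + (3/4)·R1: [0, 2, 6, 17/4]
R5 ← R5 − (1/2)·R1: [0, -3, -3, -3/2]
R6 ← R6 + (1/2)·R1: [0, -2, 2, -3/2]
R3 ← R3 − (1/3)·R2: [0, 0, 9, 15/4]
R4 ← R4 + (2/3)·R2: [0, 0, 8, 17/4]
R5 ← R5 − R2: [0, 0, -6, -3/2]
R6 ← R6 − (2/3)·R2: [0, 0, 0, -3/2]
R4 ← R4 − (8/9)·R3: [0, 0, 0, 11/12]
R5 ← R5 + (2/3)·R3: [0, 0, 0, 1]
R5 ← R5 − (12/11)·R4: [0, 0, 0, 0]
R6 ← R6 + (18/11)·R4: [0, 0, 0, 0]
Echelon form has 4 nonzero rows, so rank(C) = 4.

4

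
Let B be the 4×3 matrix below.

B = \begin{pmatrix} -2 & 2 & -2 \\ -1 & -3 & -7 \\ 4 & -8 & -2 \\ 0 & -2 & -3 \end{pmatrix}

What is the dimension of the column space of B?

Row reduce to echelon form.
R2 ← R2 − (1/2)·R1: [0, -4, -6]
R3 ← R3 + (2)·R1: [0, -4, -6]
R3 ← R3 − R2: [0, 0, 0]
R4 ← R4 − (1/2)·R2: [0, 0, 0]
Echelon form has 2 nonzero rows, so rank(B) = 2.
The column space has dimension equal to the rank: 2.

2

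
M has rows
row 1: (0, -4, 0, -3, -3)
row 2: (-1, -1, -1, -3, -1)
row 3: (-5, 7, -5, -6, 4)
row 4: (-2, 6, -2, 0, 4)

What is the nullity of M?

3

Row reduce to echelon form.
Swap R1 ↔ R2
R3 ← R3 − (5)·R1: [0, 12, 0, 9, 9]
R4 ← R4 − (2)·R1: [0, 8, 0, 6, 6]
R3 ← R3 + (3)·R2: [0, 0, 0, 0, 0]
R4 ← R4 + (2)·R2: [0, 0, 0, 0, 0]
2 nonzero rows, so rank(M) = 2.
M has 5 columns; by rank–nullity, nullity = 5 − 2 = 3.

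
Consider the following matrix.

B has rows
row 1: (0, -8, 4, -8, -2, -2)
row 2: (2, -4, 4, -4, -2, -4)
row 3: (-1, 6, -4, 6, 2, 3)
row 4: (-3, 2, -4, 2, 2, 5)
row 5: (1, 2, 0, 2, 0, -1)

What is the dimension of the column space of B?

Row reduce to echelon form.
Swap R1 ↔ R2
R3 ← R3 + (1/2)·R1: [0, 4, -2, 4, 1, 1]
R4 ← R4 + (3/2)·R1: [0, -4, 2, -4, -1, -1]
R5 ← R5 − (1/2)·R1: [0, 4, -2, 4, 1, 1]
R3 ← R3 + (1/2)·R2: [0, 0, 0, 0, 0, 0]
R4 ← R4 − (1/2)·R2: [0, 0, 0, 0, 0, 0]
R5 ← R5 + (1/2)·R2: [0, 0, 0, 0, 0, 0]
Echelon form has 2 nonzero rows, so rank(B) = 2.
The column space has dimension equal to the rank: 2.

2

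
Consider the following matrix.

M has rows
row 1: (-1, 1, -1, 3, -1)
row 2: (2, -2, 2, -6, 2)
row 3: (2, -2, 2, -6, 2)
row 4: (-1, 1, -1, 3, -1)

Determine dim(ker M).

Row reduce to echelon form.
R2 ← R2 + (2)·R1: [0, 0, 0, 0, 0]
R3 ← R3 + (2)·R1: [0, 0, 0, 0, 0]
R4 ← R4 − R1: [0, 0, 0, 0, 0]
1 nonzero row, so rank(M) = 1.
M has 5 columns; by rank–nullity, nullity = 5 − 1 = 4.

4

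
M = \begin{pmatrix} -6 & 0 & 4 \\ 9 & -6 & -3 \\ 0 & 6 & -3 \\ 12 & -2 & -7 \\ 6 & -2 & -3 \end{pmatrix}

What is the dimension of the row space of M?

Row reduce to echelon form.
R2 ← R2 + (3/2)·R1: [0, -6, 3]
R4 ← R4 + (2)·R1: [0, -2, 1]
R5 ← R5 + R1: [0, -2, 1]
R3 ← R3 + R2: [0, 0, 0]
R4 ← R4 − (1/3)·R2: [0, 0, 0]
R5 ← R5 − (1/3)·R2: [0, 0, 0]
Echelon form has 2 nonzero rows, so rank(M) = 2.
The row space has dimension equal to the rank: 2.

2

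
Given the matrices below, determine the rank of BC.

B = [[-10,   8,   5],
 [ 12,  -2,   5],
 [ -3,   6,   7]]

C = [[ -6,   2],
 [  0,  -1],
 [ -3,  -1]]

2

First compute BC:
[[ 45, -33],
 [-87,  21],
 [ -3, -19]]
Now row reduce the product.
R2 ← R2 + (29/15)·R1: [0, -214/5]
R3 ← R3 + (1/15)·R1: [0, -106/5]
R3 ← R3 − (53/107)·R2: [0, 0]
2 nonzero rows, so rank(BC) = 2.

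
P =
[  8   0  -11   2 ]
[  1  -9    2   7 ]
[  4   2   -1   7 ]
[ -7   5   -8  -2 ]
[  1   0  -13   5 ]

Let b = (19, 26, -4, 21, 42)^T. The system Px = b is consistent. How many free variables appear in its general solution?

Row reduce the augmented matrix [P | b].
R2 ← R2 − (1/8)·R1: [0, -9, 27/8, 27/4, 189/8]
R3 ← R3 − (1/2)·R1: [0, 2, 9/2, 6, -27/2]
R4 ← R4 + (7/8)·R1: [0, 5, -141/8, -1/4, 301/8]
R5 ← R5 − (1/8)·R1: [0, 0, -93/8, 19/4, 317/8]
R3 ← R3 + (2/9)·R2: [0, 0, 21/4, 15/2, -33/4]
R4 ← R4 + (5/9)·R2: [0, 0, -63/4, 7/2, 203/4]
R4 ← R4 + (3)·R3: [0, 0, 0, 26, 26]
R5 ← R5 + (31/14)·R3: [0, 0, 0, 299/14, 299/14]
R5 ← R5 − (23/28)·R4: [0, 0, 0, 0, 0]
The echelon form has 4 nonzero rows, and every pivot lies in the first 4 columns, so rank(P) = rank([P|b]) = 4.
The system is consistent.
Free variables = (unknowns) − (rank) = 4 − 4 = 0.

0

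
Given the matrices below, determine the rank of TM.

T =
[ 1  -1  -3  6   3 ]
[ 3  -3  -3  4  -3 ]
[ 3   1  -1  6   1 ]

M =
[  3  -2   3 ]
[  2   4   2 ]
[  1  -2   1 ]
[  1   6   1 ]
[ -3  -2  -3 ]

2

First compute TM:
[[ -5,  30,  -5],
 [ 13,  18,  13],
 [ 13,  34,  13]]
Now row reduce the product.
R2 ← R2 + (13/5)·R1: [0, 96, 0]
R3 ← R3 + (13/5)·R1: [0, 112, 0]
R3 ← R3 − (7/6)·R2: [0, 0, 0]
2 nonzero rows, so rank(TM) = 2.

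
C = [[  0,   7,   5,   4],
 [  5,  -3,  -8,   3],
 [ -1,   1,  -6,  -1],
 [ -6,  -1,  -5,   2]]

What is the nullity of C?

0

Row reduce to echelon form.
Swap R1 ↔ R2
R3 ← R3 + (1/5)·R1: [0, 2/5, -38/5, -2/5]
R4 ← R4 + (6/5)·R1: [0, -23/5, -73/5, 28/5]
R3 ← R3 − (2/35)·R2: [0, 0, -276/35, -22/35]
R4 ← R4 + (23/35)·R2: [0, 0, -396/35, 288/35]
R4 ← R4 − (33/23)·R3: [0, 0, 0, 210/23]
4 nonzero rows, so rank(C) = 4.
C has 4 columns; by rank–nullity, nullity = 4 − 4 = 0.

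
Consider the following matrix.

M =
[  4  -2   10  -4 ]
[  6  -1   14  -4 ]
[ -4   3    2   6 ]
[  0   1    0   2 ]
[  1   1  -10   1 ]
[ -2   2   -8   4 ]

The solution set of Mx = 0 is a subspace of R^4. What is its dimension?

0

Row reduce to echelon form.
R2 ← R2 − (3/2)·R1: [0, 2, -1, 2]
R3 ← R3 + R1: [0, 1, 12, 2]
R5 ← R5 − (1/4)·R1: [0, 3/2, -25/2, 2]
R6 ← R6 + (1/2)·R1: [0, 1, -3, 2]
R3 ← R3 − (1/2)·R2: [0, 0, 25/2, 1]
R4 ← R4 − (1/2)·R2: [0, 0, 1/2, 1]
R5 ← R5 − (3/4)·R2: [0, 0, -47/4, 1/2]
R6 ← R6 − (1/2)·R2: [0, 0, -5/2, 1]
R4 ← R4 − (1/25)·R3: [0, 0, 0, 24/25]
R5 ← R5 + (47/50)·R3: [0, 0, 0, 36/25]
R6 ← R6 + (1/5)·R3: [0, 0, 0, 6/5]
R5 ← R5 − (3/2)·R4: [0, 0, 0, 0]
R6 ← R6 − (5/4)·R4: [0, 0, 0, 0]
4 nonzero rows, so rank(M) = 4.
M has 4 columns; by rank–nullity, nullity = 4 − 4 = 0.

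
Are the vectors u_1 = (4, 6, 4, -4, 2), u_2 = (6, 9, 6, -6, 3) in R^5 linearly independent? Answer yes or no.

no

Form the matrix with these vectors as rows and row reduce.
R2 ← R2 − (3/2)·R1: [0, 0, 0, 0, 0]
1 nonzero row, so the 2 vectors span a space of dimension 1.
Since 1 < 2, the vectors are linearly dependent.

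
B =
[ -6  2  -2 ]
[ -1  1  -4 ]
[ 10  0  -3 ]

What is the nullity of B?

Row reduce to echelon form.
R2 ← R2 − (1/6)·R1: [0, 2/3, -11/3]
R3 ← R3 + (5/3)·R1: [0, 10/3, -19/3]
R3 ← R3 − (5)·R2: [0, 0, 12]
3 nonzero rows, so rank(B) = 3.
B has 3 columns; by rank–nullity, nullity = 3 − 3 = 0.

0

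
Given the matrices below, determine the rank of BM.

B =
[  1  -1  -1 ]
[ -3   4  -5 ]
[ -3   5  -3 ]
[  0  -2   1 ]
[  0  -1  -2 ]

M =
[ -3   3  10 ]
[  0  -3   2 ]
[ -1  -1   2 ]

3

First compute BM:
[[ -2,   7,   6],
 [ 14, -16, -32],
 [ 12, -21, -26],
 [ -1,   5,  -2],
 [  2,   5,  -6]]
Now row reduce the product.
R2 ← R2 + (7)·R1: [0, 33, 10]
R3 ← R3 + (6)·R1: [0, 21, 10]
R4 ← R4 − (1/2)·R1: [0, 3/2, -5]
R5 ← R5 + R1: [0, 12, 0]
R3 ← R3 − (7/11)·R2: [0, 0, 40/11]
R4 ← R4 − (1/22)·R2: [0, 0, -60/11]
R5 ← R5 − (4/11)·R2: [0, 0, -40/11]
R4 ← R4 + (3/2)·R3: [0, 0, 0]
R5 ← R5 + R3: [0, 0, 0]
3 nonzero rows, so rank(BM) = 3.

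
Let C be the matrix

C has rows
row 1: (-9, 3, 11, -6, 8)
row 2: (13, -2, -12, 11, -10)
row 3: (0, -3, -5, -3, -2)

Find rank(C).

Row reduce to echelon form.
R2 ← R2 + (13/9)·R1: [0, 7/3, 35/9, 7/3, 14/9]
R3 ← R3 + (9/7)·R2: [0, 0, 0, 0, 0]
Echelon form has 2 nonzero rows, so rank(C) = 2.

2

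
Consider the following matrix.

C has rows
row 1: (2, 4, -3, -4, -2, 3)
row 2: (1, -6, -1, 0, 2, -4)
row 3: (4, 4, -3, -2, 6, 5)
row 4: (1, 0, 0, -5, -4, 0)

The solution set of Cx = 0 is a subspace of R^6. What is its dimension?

Row reduce to echelon form.
R2 ← R2 − (1/2)·R1: [0, -8, 1/2, 2, 3, -11/2]
R3 ← R3 − (2)·R1: [0, -4, 3, 6, 10, -1]
R4 ← R4 − (1/2)·R1: [0, -2, 3/2, -3, -3, -3/2]
R3 ← R3 − (1/2)·R2: [0, 0, 11/4, 5, 17/2, 7/4]
R4 ← R4 − (1/4)·R2: [0, 0, 11/8, -7/2, -15/4, -1/8]
R4 ← R4 − (1/2)·R3: [0, 0, 0, -6, -8, -1]
4 nonzero rows, so rank(C) = 4.
C has 6 columns; by rank–nullity, nullity = 6 − 4 = 2.

2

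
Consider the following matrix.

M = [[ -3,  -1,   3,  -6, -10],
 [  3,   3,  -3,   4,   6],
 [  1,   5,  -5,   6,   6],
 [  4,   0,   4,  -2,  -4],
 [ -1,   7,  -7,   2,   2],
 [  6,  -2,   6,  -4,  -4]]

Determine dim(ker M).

1

Row reduce to echelon form.
R2 ← R2 + R1: [0, 2, 0, -2, -4]
R3 ← R3 + (1/3)·R1: [0, 14/3, -4, 4, 8/3]
R4 ← R4 + (4/3)·R1: [0, -4/3, 8, -10, -52/3]
R5 ← R5 − (1/3)·R1: [0, 22/3, -8, 4, 16/3]
R6 ← R6 + (2)·R1: [0, -4, 12, -16, -24]
R3 ← R3 − (7/3)·R2: [0, 0, -4, 26/3, 12]
R4 ← R4 + (2/3)·R2: [0, 0, 8, -34/3, -20]
R5 ← R5 − (11/3)·R2: [0, 0, -8, 34/3, 20]
R6 ← R6 + (2)·R2: [0, 0, 12, -20, -32]
R4 ← R4 + (2)·R3: [0, 0, 0, 6, 4]
R5 ← R5 − (2)·R3: [0, 0, 0, -6, -4]
R6 ← R6 + (3)·R3: [0, 0, 0, 6, 4]
R5 ← R5 + R4: [0, 0, 0, 0, 0]
R6 ← R6 − R4: [0, 0, 0, 0, 0]
4 nonzero rows, so rank(M) = 4.
M has 5 columns; by rank–nullity, nullity = 5 − 4 = 1.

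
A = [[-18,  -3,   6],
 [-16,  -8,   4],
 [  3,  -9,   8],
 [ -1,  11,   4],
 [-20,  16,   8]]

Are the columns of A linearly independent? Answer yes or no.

yes

Row reduce A to echelon form.
R2 ← R2 − (8/9)·R1: [0, -16/3, -4/3]
R3 ← R3 + (1/6)·R1: [0, -19/2, 9]
R4 ← R4 − (1/18)·R1: [0, 67/6, 11/3]
R5 ← R5 − (10/9)·R1: [0, 58/3, 4/3]
R3 ← R3 − (57/32)·R2: [0, 0, 91/8]
R4 ← R4 + (67/32)·R2: [0, 0, 7/8]
R5 ← R5 + (29/8)·R2: [0, 0, -7/2]
R4 ← R4 − (1/13)·R3: [0, 0, 0]
R5 ← R5 + (4/13)·R3: [0, 0, 0]
3 pivots among 3 columns.
Every column is a pivot column, so the columns are linearly independent.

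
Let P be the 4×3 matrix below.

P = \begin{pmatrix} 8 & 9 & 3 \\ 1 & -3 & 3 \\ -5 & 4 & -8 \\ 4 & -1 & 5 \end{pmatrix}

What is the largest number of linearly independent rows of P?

2

Row reduce to echelon form.
R2 ← R2 − (1/8)·R1: [0, -33/8, 21/8]
R3 ← R3 + (5/8)·R1: [0, 77/8, -49/8]
R4 ← R4 − (1/2)·R1: [0, -11/2, 7/2]
R3 ← R3 + (7/3)·R2: [0, 0, 0]
R4 ← R4 − (4/3)·R2: [0, 0, 0]
Echelon form has 2 nonzero rows, so rank(P) = 2.
The rank gives the maximum number of linearly independent rows: 2.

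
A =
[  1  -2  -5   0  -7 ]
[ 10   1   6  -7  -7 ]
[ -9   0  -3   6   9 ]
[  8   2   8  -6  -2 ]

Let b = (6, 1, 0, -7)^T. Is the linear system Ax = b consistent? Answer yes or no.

Row reduce the augmented matrix [A | b].
R2 ← R2 − (10)·R1: [0, 21, 56, -7, 63, -59]
R3 ← R3 + (9)·R1: [0, -18, -48, 6, -54, 54]
R4 ← R4 − (8)·R1: [0, 18, 48, -6, 54, -55]
R3 ← R3 + (6/7)·R2: [0, 0, 0, 0, 0, 24/7]
R4 ← R4 − (6/7)·R2: [0, 0, 0, 0, 0, -31/7]
R4 ← R4 + (31/24)·R3: [0, 0, 0, 0, 0, 0]
The echelon form has 3 nonzero rows; the last pivot sits in the augmented column, so rank(A) = 2 but rank([A|b]) = 3.
Since the ranks differ, the system is inconsistent.

no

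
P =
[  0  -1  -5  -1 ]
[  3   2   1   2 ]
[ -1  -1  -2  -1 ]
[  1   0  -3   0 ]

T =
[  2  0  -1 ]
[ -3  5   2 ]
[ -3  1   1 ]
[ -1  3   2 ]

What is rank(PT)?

First compute PT:
[[ 19, -13,  -9],
 [ -5,  17,   6],
 [  8, -10,  -5],
 [ 11,  -3,  -4]]
Now row reduce the product.
R2 ← R2 + (5/19)·R1: [0, 258/19, 69/19]
R3 ← R3 − (8/19)·R1: [0, -86/19, -23/19]
R4 ← R4 − (11/19)·R1: [0, 86/19, 23/19]
R3 ← R3 + (1/3)·R2: [0, 0, 0]
R4 ← R4 − (1/3)·R2: [0, 0, 0]
2 nonzero rows, so rank(PT) = 2.

2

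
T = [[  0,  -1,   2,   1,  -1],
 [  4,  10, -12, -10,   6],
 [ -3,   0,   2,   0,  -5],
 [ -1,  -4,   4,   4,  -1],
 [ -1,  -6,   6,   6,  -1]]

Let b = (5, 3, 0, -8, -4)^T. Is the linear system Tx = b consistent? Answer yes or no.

no

Row reduce the augmented matrix [T | b].
Swap R1 ↔ R2
R3 ← R3 + (3/4)·R1: [0, 15/2, -7, -15/2, -1/2, 9/4]
R4 ← R4 + (1/4)·R1: [0, -3/2, 1, 3/2, 1/2, -29/4]
R5 ← R5 + (1/4)·R1: [0, -7/2, 3, 7/2, 1/2, -13/4]
R3 ← R3 + (15/2)·R2: [0, 0, 8, 0, -8, 159/4]
R4 ← R4 − (3/2)·R2: [0, 0, -2, 0, 2, -59/4]
R5 ← R5 − (7/2)·R2: [0, 0, -4, 0, 4, -83/4]
R4 ← R4 + (1/4)·R3: [0, 0, 0, 0, 0, -77/16]
R5 ← R5 + (1/2)·R3: [0, 0, 0, 0, 0, -7/8]
R5 ← R5 − (2/11)·R4: [0, 0, 0, 0, 0, 0]
The echelon form has 4 nonzero rows; the last pivot sits in the augmented column, so rank(T) = 3 but rank([T|b]) = 4.
Since the ranks differ, the system is inconsistent.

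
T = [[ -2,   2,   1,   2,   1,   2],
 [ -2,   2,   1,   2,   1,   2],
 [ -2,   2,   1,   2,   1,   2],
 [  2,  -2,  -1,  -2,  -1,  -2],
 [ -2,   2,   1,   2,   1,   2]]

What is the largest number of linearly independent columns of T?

1

Row reduce to echelon form.
R2 ← R2 − R1: [0, 0, 0, 0, 0, 0]
R3 ← R3 − R1: [0, 0, 0, 0, 0, 0]
R4 ← R4 + R1: [0, 0, 0, 0, 0, 0]
R5 ← R5 − R1: [0, 0, 0, 0, 0, 0]
Echelon form has 1 nonzero row, so rank(T) = 1.
The rank gives the maximum number of linearly independent columns: 1.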